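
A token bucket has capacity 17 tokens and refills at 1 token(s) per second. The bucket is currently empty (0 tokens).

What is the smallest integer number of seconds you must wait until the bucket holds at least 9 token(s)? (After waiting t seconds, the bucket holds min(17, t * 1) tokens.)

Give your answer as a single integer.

Need t * 1 >= 9, so t >= 9/1.
Smallest integer t = ceil(9/1) = 9.

Answer: 9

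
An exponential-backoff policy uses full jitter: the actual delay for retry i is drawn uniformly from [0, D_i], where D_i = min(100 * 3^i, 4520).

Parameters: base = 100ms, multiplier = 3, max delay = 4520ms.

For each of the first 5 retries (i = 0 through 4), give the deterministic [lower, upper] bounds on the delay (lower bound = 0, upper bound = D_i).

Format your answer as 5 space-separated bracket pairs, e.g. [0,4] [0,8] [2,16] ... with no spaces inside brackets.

Computing bounds per retry:
  i=0: D_i=min(100*3^0,4520)=100, bounds=[0,100]
  i=1: D_i=min(100*3^1,4520)=300, bounds=[0,300]
  i=2: D_i=min(100*3^2,4520)=900, bounds=[0,900]
  i=3: D_i=min(100*3^3,4520)=2700, bounds=[0,2700]
  i=4: D_i=min(100*3^4,4520)=4520, bounds=[0,4520]

Answer: [0,100] [0,300] [0,900] [0,2700] [0,4520]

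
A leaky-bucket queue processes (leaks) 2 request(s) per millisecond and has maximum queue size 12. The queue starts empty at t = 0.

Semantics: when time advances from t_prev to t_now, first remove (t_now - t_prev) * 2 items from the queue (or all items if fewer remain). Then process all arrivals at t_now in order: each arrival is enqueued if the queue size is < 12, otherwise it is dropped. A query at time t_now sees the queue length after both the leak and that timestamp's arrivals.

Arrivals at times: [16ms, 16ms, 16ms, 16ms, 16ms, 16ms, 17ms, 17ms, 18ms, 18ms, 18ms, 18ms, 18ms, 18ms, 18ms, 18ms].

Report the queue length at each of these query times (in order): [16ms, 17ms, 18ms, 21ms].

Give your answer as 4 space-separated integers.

Queue lengths at query times:
  query t=16ms: backlog = 6
  query t=17ms: backlog = 6
  query t=18ms: backlog = 12
  query t=21ms: backlog = 6

Answer: 6 6 12 6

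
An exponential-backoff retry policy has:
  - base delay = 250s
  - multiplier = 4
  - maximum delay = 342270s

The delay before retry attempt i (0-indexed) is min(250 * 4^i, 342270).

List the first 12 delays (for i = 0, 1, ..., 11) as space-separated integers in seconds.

Answer: 250 1000 4000 16000 64000 256000 342270 342270 342270 342270 342270 342270

Derivation:
Computing each delay:
  i=0: min(250*4^0, 342270) = 250
  i=1: min(250*4^1, 342270) = 1000
  i=2: min(250*4^2, 342270) = 4000
  i=3: min(250*4^3, 342270) = 16000
  i=4: min(250*4^4, 342270) = 64000
  i=5: min(250*4^5, 342270) = 256000
  i=6: min(250*4^6, 342270) = 342270
  i=7: min(250*4^7, 342270) = 342270
  i=8: min(250*4^8, 342270) = 342270
  i=9: min(250*4^9, 342270) = 342270
  i=10: min(250*4^10, 342270) = 342270
  i=11: min(250*4^11, 342270) = 342270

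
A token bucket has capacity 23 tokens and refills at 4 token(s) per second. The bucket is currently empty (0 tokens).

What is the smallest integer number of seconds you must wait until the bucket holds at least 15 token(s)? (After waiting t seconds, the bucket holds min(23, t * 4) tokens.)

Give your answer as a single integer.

Need t * 4 >= 15, so t >= 15/4.
Smallest integer t = ceil(15/4) = 4.

Answer: 4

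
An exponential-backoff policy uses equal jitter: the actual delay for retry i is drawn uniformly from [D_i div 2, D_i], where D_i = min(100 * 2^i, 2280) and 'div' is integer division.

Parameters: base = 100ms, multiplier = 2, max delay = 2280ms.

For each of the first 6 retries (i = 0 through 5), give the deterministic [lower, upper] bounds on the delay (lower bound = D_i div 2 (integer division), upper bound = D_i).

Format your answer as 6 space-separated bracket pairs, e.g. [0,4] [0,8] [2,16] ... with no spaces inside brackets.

Answer: [50,100] [100,200] [200,400] [400,800] [800,1600] [1140,2280]

Derivation:
Computing bounds per retry:
  i=0: D_i=min(100*2^0,2280)=100, bounds=[50,100]
  i=1: D_i=min(100*2^1,2280)=200, bounds=[100,200]
  i=2: D_i=min(100*2^2,2280)=400, bounds=[200,400]
  i=3: D_i=min(100*2^3,2280)=800, bounds=[400,800]
  i=4: D_i=min(100*2^4,2280)=1600, bounds=[800,1600]
  i=5: D_i=min(100*2^5,2280)=2280, bounds=[1140,2280]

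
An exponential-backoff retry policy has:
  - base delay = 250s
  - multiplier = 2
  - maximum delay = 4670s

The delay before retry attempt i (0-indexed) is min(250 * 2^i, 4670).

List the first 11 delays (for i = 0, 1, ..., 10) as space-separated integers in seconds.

Answer: 250 500 1000 2000 4000 4670 4670 4670 4670 4670 4670

Derivation:
Computing each delay:
  i=0: min(250*2^0, 4670) = 250
  i=1: min(250*2^1, 4670) = 500
  i=2: min(250*2^2, 4670) = 1000
  i=3: min(250*2^3, 4670) = 2000
  i=4: min(250*2^4, 4670) = 4000
  i=5: min(250*2^5, 4670) = 4670
  i=6: min(250*2^6, 4670) = 4670
  i=7: min(250*2^7, 4670) = 4670
  i=8: min(250*2^8, 4670) = 4670
  i=9: min(250*2^9, 4670) = 4670
  i=10: min(250*2^10, 4670) = 4670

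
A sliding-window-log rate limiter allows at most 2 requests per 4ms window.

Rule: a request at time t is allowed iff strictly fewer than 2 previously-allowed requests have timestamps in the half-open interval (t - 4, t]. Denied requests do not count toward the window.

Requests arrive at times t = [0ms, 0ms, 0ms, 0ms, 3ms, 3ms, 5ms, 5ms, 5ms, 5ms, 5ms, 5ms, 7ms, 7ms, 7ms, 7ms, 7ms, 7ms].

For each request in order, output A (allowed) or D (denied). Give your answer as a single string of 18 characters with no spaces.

Answer: AADDDDAADDDDDDDDDD

Derivation:
Tracking allowed requests in the window:
  req#1 t=0ms: ALLOW
  req#2 t=0ms: ALLOW
  req#3 t=0ms: DENY
  req#4 t=0ms: DENY
  req#5 t=3ms: DENY
  req#6 t=3ms: DENY
  req#7 t=5ms: ALLOW
  req#8 t=5ms: ALLOW
  req#9 t=5ms: DENY
  req#10 t=5ms: DENY
  req#11 t=5ms: DENY
  req#12 t=5ms: DENY
  req#13 t=7ms: DENY
  req#14 t=7ms: DENY
  req#15 t=7ms: DENY
  req#16 t=7ms: DENY
  req#17 t=7ms: DENY
  req#18 t=7ms: DENY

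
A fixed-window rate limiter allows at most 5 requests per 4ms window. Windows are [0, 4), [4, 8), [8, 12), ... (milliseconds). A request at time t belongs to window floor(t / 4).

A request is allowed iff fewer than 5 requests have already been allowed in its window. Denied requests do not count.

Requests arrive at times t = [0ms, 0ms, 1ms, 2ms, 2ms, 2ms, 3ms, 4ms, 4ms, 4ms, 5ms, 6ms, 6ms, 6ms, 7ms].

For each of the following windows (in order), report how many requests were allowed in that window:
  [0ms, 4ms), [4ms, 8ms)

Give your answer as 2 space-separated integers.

Answer: 5 5

Derivation:
Processing requests:
  req#1 t=0ms (window 0): ALLOW
  req#2 t=0ms (window 0): ALLOW
  req#3 t=1ms (window 0): ALLOW
  req#4 t=2ms (window 0): ALLOW
  req#5 t=2ms (window 0): ALLOW
  req#6 t=2ms (window 0): DENY
  req#7 t=3ms (window 0): DENY
  req#8 t=4ms (window 1): ALLOW
  req#9 t=4ms (window 1): ALLOW
  req#10 t=4ms (window 1): ALLOW
  req#11 t=5ms (window 1): ALLOW
  req#12 t=6ms (window 1): ALLOW
  req#13 t=6ms (window 1): DENY
  req#14 t=6ms (window 1): DENY
  req#15 t=7ms (window 1): DENY

Allowed counts by window: 5 5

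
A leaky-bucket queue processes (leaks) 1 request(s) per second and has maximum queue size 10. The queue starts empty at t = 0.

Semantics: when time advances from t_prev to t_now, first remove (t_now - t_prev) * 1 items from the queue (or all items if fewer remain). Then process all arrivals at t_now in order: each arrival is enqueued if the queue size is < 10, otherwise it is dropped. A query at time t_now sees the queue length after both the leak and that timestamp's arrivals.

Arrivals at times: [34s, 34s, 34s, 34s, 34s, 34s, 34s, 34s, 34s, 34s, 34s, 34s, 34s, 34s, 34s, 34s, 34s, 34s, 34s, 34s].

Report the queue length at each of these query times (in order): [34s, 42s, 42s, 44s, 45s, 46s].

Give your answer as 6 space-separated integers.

Answer: 10 2 2 0 0 0

Derivation:
Queue lengths at query times:
  query t=34s: backlog = 10
  query t=42s: backlog = 2
  query t=42s: backlog = 2
  query t=44s: backlog = 0
  query t=45s: backlog = 0
  query t=46s: backlog = 0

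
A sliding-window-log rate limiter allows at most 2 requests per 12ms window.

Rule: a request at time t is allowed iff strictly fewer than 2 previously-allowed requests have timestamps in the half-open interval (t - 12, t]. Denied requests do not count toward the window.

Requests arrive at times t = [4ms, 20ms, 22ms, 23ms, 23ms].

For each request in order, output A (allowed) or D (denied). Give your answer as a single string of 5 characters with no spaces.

Answer: AAADD

Derivation:
Tracking allowed requests in the window:
  req#1 t=4ms: ALLOW
  req#2 t=20ms: ALLOW
  req#3 t=22ms: ALLOW
  req#4 t=23ms: DENY
  req#5 t=23ms: DENY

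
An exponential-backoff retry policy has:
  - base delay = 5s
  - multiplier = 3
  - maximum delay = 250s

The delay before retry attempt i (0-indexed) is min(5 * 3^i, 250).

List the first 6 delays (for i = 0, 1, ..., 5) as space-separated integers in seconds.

Computing each delay:
  i=0: min(5*3^0, 250) = 5
  i=1: min(5*3^1, 250) = 15
  i=2: min(5*3^2, 250) = 45
  i=3: min(5*3^3, 250) = 135
  i=4: min(5*3^4, 250) = 250
  i=5: min(5*3^5, 250) = 250

Answer: 5 15 45 135 250 250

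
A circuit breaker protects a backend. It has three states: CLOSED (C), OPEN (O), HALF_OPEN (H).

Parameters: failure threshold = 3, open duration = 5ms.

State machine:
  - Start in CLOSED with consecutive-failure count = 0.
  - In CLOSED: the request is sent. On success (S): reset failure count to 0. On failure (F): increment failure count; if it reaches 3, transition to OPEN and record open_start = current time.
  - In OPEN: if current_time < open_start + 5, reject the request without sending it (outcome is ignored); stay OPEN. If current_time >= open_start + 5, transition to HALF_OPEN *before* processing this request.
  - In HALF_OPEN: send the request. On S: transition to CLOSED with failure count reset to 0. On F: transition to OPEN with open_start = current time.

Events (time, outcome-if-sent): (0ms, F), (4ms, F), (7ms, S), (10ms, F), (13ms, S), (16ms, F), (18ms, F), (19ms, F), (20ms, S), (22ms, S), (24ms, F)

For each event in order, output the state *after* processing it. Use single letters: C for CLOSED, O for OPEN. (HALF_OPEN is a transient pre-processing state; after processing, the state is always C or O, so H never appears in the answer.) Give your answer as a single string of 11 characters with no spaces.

Answer: CCCCCCCOOOO

Derivation:
State after each event:
  event#1 t=0ms outcome=F: state=CLOSED
  event#2 t=4ms outcome=F: state=CLOSED
  event#3 t=7ms outcome=S: state=CLOSED
  event#4 t=10ms outcome=F: state=CLOSED
  event#5 t=13ms outcome=S: state=CLOSED
  event#6 t=16ms outcome=F: state=CLOSED
  event#7 t=18ms outcome=F: state=CLOSED
  event#8 t=19ms outcome=F: state=OPEN
  event#9 t=20ms outcome=S: state=OPEN
  event#10 t=22ms outcome=S: state=OPEN
  event#11 t=24ms outcome=F: state=OPEN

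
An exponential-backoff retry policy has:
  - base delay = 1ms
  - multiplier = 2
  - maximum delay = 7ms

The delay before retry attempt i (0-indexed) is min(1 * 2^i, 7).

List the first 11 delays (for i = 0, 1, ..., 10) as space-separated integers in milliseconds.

Answer: 1 2 4 7 7 7 7 7 7 7 7

Derivation:
Computing each delay:
  i=0: min(1*2^0, 7) = 1
  i=1: min(1*2^1, 7) = 2
  i=2: min(1*2^2, 7) = 4
  i=3: min(1*2^3, 7) = 7
  i=4: min(1*2^4, 7) = 7
  i=5: min(1*2^5, 7) = 7
  i=6: min(1*2^6, 7) = 7
  i=7: min(1*2^7, 7) = 7
  i=8: min(1*2^8, 7) = 7
  i=9: min(1*2^9, 7) = 7
  i=10: min(1*2^10, 7) = 7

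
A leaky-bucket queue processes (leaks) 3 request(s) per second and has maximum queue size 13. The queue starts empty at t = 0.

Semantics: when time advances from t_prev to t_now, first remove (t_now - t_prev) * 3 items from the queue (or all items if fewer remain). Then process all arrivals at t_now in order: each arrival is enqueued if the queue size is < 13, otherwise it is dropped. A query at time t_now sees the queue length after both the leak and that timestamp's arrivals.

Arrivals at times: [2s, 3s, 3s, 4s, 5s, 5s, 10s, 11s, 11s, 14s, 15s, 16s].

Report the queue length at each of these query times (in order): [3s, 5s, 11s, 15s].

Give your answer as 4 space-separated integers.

Queue lengths at query times:
  query t=3s: backlog = 2
  query t=5s: backlog = 2
  query t=11s: backlog = 2
  query t=15s: backlog = 1

Answer: 2 2 2 1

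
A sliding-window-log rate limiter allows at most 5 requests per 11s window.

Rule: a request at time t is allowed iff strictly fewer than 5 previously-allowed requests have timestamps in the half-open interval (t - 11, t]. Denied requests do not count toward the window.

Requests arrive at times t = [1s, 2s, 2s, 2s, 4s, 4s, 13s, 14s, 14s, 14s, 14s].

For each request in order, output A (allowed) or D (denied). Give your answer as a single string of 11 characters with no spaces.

Answer: AAAAADAAAAD

Derivation:
Tracking allowed requests in the window:
  req#1 t=1s: ALLOW
  req#2 t=2s: ALLOW
  req#3 t=2s: ALLOW
  req#4 t=2s: ALLOW
  req#5 t=4s: ALLOW
  req#6 t=4s: DENY
  req#7 t=13s: ALLOW
  req#8 t=14s: ALLOW
  req#9 t=14s: ALLOW
  req#10 t=14s: ALLOW
  req#11 t=14s: DENY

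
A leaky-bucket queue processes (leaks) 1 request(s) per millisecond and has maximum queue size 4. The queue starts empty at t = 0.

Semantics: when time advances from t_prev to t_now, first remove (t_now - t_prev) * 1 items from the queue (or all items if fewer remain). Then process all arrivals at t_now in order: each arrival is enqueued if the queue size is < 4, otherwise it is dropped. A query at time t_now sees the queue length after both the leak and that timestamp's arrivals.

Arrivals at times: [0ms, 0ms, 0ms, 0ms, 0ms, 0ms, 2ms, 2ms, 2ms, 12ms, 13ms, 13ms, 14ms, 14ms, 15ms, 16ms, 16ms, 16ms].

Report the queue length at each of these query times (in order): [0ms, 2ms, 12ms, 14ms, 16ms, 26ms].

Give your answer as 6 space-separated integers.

Queue lengths at query times:
  query t=0ms: backlog = 4
  query t=2ms: backlog = 4
  query t=12ms: backlog = 1
  query t=14ms: backlog = 3
  query t=16ms: backlog = 4
  query t=26ms: backlog = 0

Answer: 4 4 1 3 4 0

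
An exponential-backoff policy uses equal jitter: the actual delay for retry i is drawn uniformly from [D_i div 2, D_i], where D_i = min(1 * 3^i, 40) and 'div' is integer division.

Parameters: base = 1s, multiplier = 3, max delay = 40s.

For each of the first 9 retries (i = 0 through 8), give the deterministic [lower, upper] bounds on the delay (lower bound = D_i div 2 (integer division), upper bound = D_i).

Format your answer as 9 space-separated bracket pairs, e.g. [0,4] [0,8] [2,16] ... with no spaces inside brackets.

Answer: [0,1] [1,3] [4,9] [13,27] [20,40] [20,40] [20,40] [20,40] [20,40]

Derivation:
Computing bounds per retry:
  i=0: D_i=min(1*3^0,40)=1, bounds=[0,1]
  i=1: D_i=min(1*3^1,40)=3, bounds=[1,3]
  i=2: D_i=min(1*3^2,40)=9, bounds=[4,9]
  i=3: D_i=min(1*3^3,40)=27, bounds=[13,27]
  i=4: D_i=min(1*3^4,40)=40, bounds=[20,40]
  i=5: D_i=min(1*3^5,40)=40, bounds=[20,40]
  i=6: D_i=min(1*3^6,40)=40, bounds=[20,40]
  i=7: D_i=min(1*3^7,40)=40, bounds=[20,40]
  i=8: D_i=min(1*3^8,40)=40, bounds=[20,40]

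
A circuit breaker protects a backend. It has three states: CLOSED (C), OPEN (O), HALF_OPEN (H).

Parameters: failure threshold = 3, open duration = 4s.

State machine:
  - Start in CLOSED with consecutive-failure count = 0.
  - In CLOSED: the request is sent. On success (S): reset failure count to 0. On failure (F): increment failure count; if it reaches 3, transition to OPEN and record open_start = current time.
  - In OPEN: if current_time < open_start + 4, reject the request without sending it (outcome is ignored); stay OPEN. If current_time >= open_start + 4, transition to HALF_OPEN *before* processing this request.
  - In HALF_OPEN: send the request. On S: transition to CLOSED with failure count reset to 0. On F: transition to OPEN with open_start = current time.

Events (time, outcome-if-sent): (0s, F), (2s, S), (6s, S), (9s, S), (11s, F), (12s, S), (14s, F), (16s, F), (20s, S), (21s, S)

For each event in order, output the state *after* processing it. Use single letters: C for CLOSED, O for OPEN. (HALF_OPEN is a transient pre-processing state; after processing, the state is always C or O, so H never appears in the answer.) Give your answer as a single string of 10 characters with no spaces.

Answer: CCCCCCCCCC

Derivation:
State after each event:
  event#1 t=0s outcome=F: state=CLOSED
  event#2 t=2s outcome=S: state=CLOSED
  event#3 t=6s outcome=S: state=CLOSED
  event#4 t=9s outcome=S: state=CLOSED
  event#5 t=11s outcome=F: state=CLOSED
  event#6 t=12s outcome=S: state=CLOSED
  event#7 t=14s outcome=F: state=CLOSED
  event#8 t=16s outcome=F: state=CLOSED
  event#9 t=20s outcome=S: state=CLOSED
  event#10 t=21s outcome=S: state=CLOSED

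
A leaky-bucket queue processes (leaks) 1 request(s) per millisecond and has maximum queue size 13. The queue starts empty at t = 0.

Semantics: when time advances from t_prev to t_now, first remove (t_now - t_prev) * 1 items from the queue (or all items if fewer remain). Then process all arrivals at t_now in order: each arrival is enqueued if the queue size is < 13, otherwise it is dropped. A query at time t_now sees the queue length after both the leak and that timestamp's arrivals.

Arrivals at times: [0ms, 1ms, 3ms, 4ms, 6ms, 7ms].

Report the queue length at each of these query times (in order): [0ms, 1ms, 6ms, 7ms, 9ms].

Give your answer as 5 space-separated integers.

Answer: 1 1 1 1 0

Derivation:
Queue lengths at query times:
  query t=0ms: backlog = 1
  query t=1ms: backlog = 1
  query t=6ms: backlog = 1
  query t=7ms: backlog = 1
  query t=9ms: backlog = 0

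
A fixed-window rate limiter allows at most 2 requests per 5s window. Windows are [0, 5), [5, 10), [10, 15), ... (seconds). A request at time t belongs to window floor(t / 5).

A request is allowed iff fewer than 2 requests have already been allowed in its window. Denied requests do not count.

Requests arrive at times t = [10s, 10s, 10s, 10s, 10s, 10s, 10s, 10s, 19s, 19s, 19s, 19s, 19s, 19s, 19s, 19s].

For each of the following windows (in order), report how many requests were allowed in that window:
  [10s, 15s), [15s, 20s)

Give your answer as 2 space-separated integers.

Answer: 2 2

Derivation:
Processing requests:
  req#1 t=10s (window 2): ALLOW
  req#2 t=10s (window 2): ALLOW
  req#3 t=10s (window 2): DENY
  req#4 t=10s (window 2): DENY
  req#5 t=10s (window 2): DENY
  req#6 t=10s (window 2): DENY
  req#7 t=10s (window 2): DENY
  req#8 t=10s (window 2): DENY
  req#9 t=19s (window 3): ALLOW
  req#10 t=19s (window 3): ALLOW
  req#11 t=19s (window 3): DENY
  req#12 t=19s (window 3): DENY
  req#13 t=19s (window 3): DENY
  req#14 t=19s (window 3): DENY
  req#15 t=19s (window 3): DENY
  req#16 t=19s (window 3): DENY

Allowed counts by window: 2 2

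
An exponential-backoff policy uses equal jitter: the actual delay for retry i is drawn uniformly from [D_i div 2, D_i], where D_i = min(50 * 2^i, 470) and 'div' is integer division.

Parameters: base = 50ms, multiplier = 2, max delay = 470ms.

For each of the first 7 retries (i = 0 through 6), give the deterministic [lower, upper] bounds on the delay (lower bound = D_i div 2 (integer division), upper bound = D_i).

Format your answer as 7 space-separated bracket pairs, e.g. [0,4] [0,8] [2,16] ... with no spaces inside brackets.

Answer: [25,50] [50,100] [100,200] [200,400] [235,470] [235,470] [235,470]

Derivation:
Computing bounds per retry:
  i=0: D_i=min(50*2^0,470)=50, bounds=[25,50]
  i=1: D_i=min(50*2^1,470)=100, bounds=[50,100]
  i=2: D_i=min(50*2^2,470)=200, bounds=[100,200]
  i=3: D_i=min(50*2^3,470)=400, bounds=[200,400]
  i=4: D_i=min(50*2^4,470)=470, bounds=[235,470]
  i=5: D_i=min(50*2^5,470)=470, bounds=[235,470]
  i=6: D_i=min(50*2^6,470)=470, bounds=[235,470]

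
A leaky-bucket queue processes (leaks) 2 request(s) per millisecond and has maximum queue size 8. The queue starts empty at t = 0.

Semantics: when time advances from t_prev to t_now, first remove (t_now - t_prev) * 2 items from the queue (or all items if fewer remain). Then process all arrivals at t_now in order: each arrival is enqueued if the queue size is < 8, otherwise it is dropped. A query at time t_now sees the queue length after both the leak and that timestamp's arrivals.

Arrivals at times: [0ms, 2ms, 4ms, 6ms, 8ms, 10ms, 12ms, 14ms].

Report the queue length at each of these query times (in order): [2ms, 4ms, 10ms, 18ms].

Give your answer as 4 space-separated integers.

Queue lengths at query times:
  query t=2ms: backlog = 1
  query t=4ms: backlog = 1
  query t=10ms: backlog = 1
  query t=18ms: backlog = 0

Answer: 1 1 1 0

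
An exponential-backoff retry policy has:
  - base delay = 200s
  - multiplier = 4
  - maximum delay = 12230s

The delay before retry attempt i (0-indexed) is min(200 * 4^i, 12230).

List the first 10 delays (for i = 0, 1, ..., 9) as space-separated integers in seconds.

Answer: 200 800 3200 12230 12230 12230 12230 12230 12230 12230

Derivation:
Computing each delay:
  i=0: min(200*4^0, 12230) = 200
  i=1: min(200*4^1, 12230) = 800
  i=2: min(200*4^2, 12230) = 3200
  i=3: min(200*4^3, 12230) = 12230
  i=4: min(200*4^4, 12230) = 12230
  i=5: min(200*4^5, 12230) = 12230
  i=6: min(200*4^6, 12230) = 12230
  i=7: min(200*4^7, 12230) = 12230
  i=8: min(200*4^8, 12230) = 12230
  i=9: min(200*4^9, 12230) = 12230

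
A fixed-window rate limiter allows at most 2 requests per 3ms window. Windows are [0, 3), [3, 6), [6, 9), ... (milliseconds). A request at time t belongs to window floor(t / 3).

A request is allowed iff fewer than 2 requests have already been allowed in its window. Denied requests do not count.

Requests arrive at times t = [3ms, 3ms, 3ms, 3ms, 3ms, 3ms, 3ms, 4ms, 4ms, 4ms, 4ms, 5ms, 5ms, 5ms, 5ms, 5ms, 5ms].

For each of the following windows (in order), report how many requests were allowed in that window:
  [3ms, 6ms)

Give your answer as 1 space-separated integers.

Answer: 2

Derivation:
Processing requests:
  req#1 t=3ms (window 1): ALLOW
  req#2 t=3ms (window 1): ALLOW
  req#3 t=3ms (window 1): DENY
  req#4 t=3ms (window 1): DENY
  req#5 t=3ms (window 1): DENY
  req#6 t=3ms (window 1): DENY
  req#7 t=3ms (window 1): DENY
  req#8 t=4ms (window 1): DENY
  req#9 t=4ms (window 1): DENY
  req#10 t=4ms (window 1): DENY
  req#11 t=4ms (window 1): DENY
  req#12 t=5ms (window 1): DENY
  req#13 t=5ms (window 1): DENY
  req#14 t=5ms (window 1): DENY
  req#15 t=5ms (window 1): DENY
  req#16 t=5ms (window 1): DENY
  req#17 t=5ms (window 1): DENY

Allowed counts by window: 2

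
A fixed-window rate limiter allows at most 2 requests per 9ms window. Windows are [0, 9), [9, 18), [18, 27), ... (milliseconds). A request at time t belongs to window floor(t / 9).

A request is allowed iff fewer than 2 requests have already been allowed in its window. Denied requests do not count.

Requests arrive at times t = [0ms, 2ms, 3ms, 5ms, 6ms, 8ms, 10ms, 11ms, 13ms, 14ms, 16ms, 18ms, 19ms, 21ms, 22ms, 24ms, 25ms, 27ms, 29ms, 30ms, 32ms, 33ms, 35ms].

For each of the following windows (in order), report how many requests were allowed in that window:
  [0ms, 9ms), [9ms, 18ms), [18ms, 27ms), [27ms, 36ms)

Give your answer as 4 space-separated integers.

Answer: 2 2 2 2

Derivation:
Processing requests:
  req#1 t=0ms (window 0): ALLOW
  req#2 t=2ms (window 0): ALLOW
  req#3 t=3ms (window 0): DENY
  req#4 t=5ms (window 0): DENY
  req#5 t=6ms (window 0): DENY
  req#6 t=8ms (window 0): DENY
  req#7 t=10ms (window 1): ALLOW
  req#8 t=11ms (window 1): ALLOW
  req#9 t=13ms (window 1): DENY
  req#10 t=14ms (window 1): DENY
  req#11 t=16ms (window 1): DENY
  req#12 t=18ms (window 2): ALLOW
  req#13 t=19ms (window 2): ALLOW
  req#14 t=21ms (window 2): DENY
  req#15 t=22ms (window 2): DENY
  req#16 t=24ms (window 2): DENY
  req#17 t=25ms (window 2): DENY
  req#18 t=27ms (window 3): ALLOW
  req#19 t=29ms (window 3): ALLOW
  req#20 t=30ms (window 3): DENY
  req#21 t=32ms (window 3): DENY
  req#22 t=33ms (window 3): DENY
  req#23 t=35ms (window 3): DENY

Allowed counts by window: 2 2 2 2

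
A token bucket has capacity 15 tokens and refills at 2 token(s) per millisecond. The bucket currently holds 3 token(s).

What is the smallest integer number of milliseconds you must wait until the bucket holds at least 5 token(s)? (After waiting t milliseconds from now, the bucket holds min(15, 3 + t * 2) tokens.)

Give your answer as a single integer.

Need 3 + t * 2 >= 5, so t >= 2/2.
Smallest integer t = ceil(2/2) = 1.

Answer: 1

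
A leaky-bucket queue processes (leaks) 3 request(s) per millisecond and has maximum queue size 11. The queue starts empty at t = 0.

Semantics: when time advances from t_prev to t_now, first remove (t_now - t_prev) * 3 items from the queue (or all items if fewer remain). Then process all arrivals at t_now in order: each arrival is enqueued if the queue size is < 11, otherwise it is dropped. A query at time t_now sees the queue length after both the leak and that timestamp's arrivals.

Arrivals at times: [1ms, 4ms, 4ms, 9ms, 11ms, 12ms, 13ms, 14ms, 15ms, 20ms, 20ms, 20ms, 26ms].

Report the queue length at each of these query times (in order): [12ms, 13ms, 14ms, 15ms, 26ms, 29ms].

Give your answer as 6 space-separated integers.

Queue lengths at query times:
  query t=12ms: backlog = 1
  query t=13ms: backlog = 1
  query t=14ms: backlog = 1
  query t=15ms: backlog = 1
  query t=26ms: backlog = 1
  query t=29ms: backlog = 0

Answer: 1 1 1 1 1 0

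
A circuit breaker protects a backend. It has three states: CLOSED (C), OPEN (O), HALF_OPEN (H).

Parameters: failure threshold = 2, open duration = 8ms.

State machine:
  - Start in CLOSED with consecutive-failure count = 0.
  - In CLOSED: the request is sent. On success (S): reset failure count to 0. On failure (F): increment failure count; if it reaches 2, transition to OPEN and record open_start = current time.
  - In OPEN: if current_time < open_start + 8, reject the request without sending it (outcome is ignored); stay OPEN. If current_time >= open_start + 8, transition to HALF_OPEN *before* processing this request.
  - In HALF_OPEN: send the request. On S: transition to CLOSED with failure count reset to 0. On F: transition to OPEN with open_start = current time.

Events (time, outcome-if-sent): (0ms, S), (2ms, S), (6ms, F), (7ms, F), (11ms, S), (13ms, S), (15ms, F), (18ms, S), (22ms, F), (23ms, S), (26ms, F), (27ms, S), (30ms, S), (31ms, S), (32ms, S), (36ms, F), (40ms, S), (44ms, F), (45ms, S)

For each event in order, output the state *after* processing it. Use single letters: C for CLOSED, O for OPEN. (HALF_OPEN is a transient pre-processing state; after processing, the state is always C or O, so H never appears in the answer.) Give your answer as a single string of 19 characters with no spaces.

State after each event:
  event#1 t=0ms outcome=S: state=CLOSED
  event#2 t=2ms outcome=S: state=CLOSED
  event#3 t=6ms outcome=F: state=CLOSED
  event#4 t=7ms outcome=F: state=OPEN
  event#5 t=11ms outcome=S: state=OPEN
  event#6 t=13ms outcome=S: state=OPEN
  event#7 t=15ms outcome=F: state=OPEN
  event#8 t=18ms outcome=S: state=OPEN
  event#9 t=22ms outcome=F: state=OPEN
  event#10 t=23ms outcome=S: state=CLOSED
  event#11 t=26ms outcome=F: state=CLOSED
  event#12 t=27ms outcome=S: state=CLOSED
  event#13 t=30ms outcome=S: state=CLOSED
  event#14 t=31ms outcome=S: state=CLOSED
  event#15 t=32ms outcome=S: state=CLOSED
  event#16 t=36ms outcome=F: state=CLOSED
  event#17 t=40ms outcome=S: state=CLOSED
  event#18 t=44ms outcome=F: state=CLOSED
  event#19 t=45ms outcome=S: state=CLOSED

Answer: CCCOOOOOOCCCCCCCCCC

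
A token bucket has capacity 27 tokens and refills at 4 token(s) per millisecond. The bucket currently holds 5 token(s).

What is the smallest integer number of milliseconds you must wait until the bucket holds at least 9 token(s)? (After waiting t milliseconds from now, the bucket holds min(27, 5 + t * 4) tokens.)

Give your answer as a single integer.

Answer: 1

Derivation:
Need 5 + t * 4 >= 9, so t >= 4/4.
Smallest integer t = ceil(4/4) = 1.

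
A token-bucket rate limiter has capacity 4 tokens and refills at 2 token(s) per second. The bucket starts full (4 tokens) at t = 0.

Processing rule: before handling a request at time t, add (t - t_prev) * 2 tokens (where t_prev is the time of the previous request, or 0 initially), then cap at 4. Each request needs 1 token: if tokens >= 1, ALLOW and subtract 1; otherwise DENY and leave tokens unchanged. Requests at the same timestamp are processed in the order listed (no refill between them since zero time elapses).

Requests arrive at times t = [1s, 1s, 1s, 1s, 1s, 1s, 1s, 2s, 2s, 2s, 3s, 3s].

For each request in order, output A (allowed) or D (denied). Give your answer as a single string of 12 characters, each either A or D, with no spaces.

Simulating step by step:
  req#1 t=1s: ALLOW
  req#2 t=1s: ALLOW
  req#3 t=1s: ALLOW
  req#4 t=1s: ALLOW
  req#5 t=1s: DENY
  req#6 t=1s: DENY
  req#7 t=1s: DENY
  req#8 t=2s: ALLOW
  req#9 t=2s: ALLOW
  req#10 t=2s: DENY
  req#11 t=3s: ALLOW
  req#12 t=3s: ALLOW

Answer: AAAADDDAADAA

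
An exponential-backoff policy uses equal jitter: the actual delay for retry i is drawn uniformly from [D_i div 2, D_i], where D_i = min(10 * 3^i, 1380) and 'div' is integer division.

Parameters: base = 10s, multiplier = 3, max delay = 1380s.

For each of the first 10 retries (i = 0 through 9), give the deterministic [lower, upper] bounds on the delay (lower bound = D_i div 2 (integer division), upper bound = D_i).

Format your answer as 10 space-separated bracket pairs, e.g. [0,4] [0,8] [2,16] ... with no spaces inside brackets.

Answer: [5,10] [15,30] [45,90] [135,270] [405,810] [690,1380] [690,1380] [690,1380] [690,1380] [690,1380]

Derivation:
Computing bounds per retry:
  i=0: D_i=min(10*3^0,1380)=10, bounds=[5,10]
  i=1: D_i=min(10*3^1,1380)=30, bounds=[15,30]
  i=2: D_i=min(10*3^2,1380)=90, bounds=[45,90]
  i=3: D_i=min(10*3^3,1380)=270, bounds=[135,270]
  i=4: D_i=min(10*3^4,1380)=810, bounds=[405,810]
  i=5: D_i=min(10*3^5,1380)=1380, bounds=[690,1380]
  i=6: D_i=min(10*3^6,1380)=1380, bounds=[690,1380]
  i=7: D_i=min(10*3^7,1380)=1380, bounds=[690,1380]
  i=8: D_i=min(10*3^8,1380)=1380, bounds=[690,1380]
  i=9: D_i=min(10*3^9,1380)=1380, bounds=[690,1380]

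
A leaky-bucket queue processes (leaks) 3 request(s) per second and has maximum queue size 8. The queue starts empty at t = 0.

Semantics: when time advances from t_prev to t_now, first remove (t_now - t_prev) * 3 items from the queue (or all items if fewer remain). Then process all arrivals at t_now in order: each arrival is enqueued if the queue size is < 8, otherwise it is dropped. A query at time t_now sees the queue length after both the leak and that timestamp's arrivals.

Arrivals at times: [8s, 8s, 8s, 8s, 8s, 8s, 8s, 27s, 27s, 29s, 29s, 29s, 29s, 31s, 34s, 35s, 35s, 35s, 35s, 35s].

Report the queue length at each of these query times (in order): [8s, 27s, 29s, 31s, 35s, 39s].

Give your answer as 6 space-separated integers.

Answer: 7 2 4 1 5 0

Derivation:
Queue lengths at query times:
  query t=8s: backlog = 7
  query t=27s: backlog = 2
  query t=29s: backlog = 4
  query t=31s: backlog = 1
  query t=35s: backlog = 5
  query t=39s: backlog = 0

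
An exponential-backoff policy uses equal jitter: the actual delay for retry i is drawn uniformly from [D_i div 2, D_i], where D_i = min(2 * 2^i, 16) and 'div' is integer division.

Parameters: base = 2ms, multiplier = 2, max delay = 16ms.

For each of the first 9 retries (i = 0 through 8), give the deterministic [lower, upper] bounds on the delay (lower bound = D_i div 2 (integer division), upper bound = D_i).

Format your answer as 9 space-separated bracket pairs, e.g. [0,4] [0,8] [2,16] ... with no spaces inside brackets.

Computing bounds per retry:
  i=0: D_i=min(2*2^0,16)=2, bounds=[1,2]
  i=1: D_i=min(2*2^1,16)=4, bounds=[2,4]
  i=2: D_i=min(2*2^2,16)=8, bounds=[4,8]
  i=3: D_i=min(2*2^3,16)=16, bounds=[8,16]
  i=4: D_i=min(2*2^4,16)=16, bounds=[8,16]
  i=5: D_i=min(2*2^5,16)=16, bounds=[8,16]
  i=6: D_i=min(2*2^6,16)=16, bounds=[8,16]
  i=7: D_i=min(2*2^7,16)=16, bounds=[8,16]
  i=8: D_i=min(2*2^8,16)=16, bounds=[8,16]

Answer: [1,2] [2,4] [4,8] [8,16] [8,16] [8,16] [8,16] [8,16] [8,16]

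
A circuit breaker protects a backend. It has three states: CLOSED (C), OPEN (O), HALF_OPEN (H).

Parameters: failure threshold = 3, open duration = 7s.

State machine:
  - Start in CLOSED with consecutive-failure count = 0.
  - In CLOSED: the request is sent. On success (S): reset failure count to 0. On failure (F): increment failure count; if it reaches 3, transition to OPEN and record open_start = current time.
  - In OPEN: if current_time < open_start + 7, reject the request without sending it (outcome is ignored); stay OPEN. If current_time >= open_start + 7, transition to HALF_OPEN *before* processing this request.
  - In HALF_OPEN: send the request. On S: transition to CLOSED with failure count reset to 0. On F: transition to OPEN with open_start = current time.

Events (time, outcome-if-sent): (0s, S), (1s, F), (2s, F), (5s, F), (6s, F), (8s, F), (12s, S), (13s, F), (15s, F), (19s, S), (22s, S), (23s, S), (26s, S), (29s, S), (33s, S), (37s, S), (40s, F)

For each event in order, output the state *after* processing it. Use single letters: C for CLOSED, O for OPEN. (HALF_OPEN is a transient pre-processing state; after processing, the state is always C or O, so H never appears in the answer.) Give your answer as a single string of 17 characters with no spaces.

Answer: CCCOOOCCCCCCCCCCC

Derivation:
State after each event:
  event#1 t=0s outcome=S: state=CLOSED
  event#2 t=1s outcome=F: state=CLOSED
  event#3 t=2s outcome=F: state=CLOSED
  event#4 t=5s outcome=F: state=OPEN
  event#5 t=6s outcome=F: state=OPEN
  event#6 t=8s outcome=F: state=OPEN
  event#7 t=12s outcome=S: state=CLOSED
  event#8 t=13s outcome=F: state=CLOSED
  event#9 t=15s outcome=F: state=CLOSED
  event#10 t=19s outcome=S: state=CLOSED
  event#11 t=22s outcome=S: state=CLOSED
  event#12 t=23s outcome=S: state=CLOSED
  event#13 t=26s outcome=S: state=CLOSED
  event#14 t=29s outcome=S: state=CLOSED
  event#15 t=33s outcome=S: state=CLOSED
  event#16 t=37s outcome=S: state=CLOSED
  event#17 t=40s outcome=F: state=CLOSED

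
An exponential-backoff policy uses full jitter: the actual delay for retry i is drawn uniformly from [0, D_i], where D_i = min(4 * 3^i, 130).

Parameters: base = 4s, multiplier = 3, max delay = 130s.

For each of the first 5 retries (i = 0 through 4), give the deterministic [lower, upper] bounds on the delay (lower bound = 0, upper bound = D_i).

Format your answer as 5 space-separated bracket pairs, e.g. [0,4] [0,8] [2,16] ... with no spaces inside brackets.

Computing bounds per retry:
  i=0: D_i=min(4*3^0,130)=4, bounds=[0,4]
  i=1: D_i=min(4*3^1,130)=12, bounds=[0,12]
  i=2: D_i=min(4*3^2,130)=36, bounds=[0,36]
  i=3: D_i=min(4*3^3,130)=108, bounds=[0,108]
  i=4: D_i=min(4*3^4,130)=130, bounds=[0,130]

Answer: [0,4] [0,12] [0,36] [0,108] [0,130]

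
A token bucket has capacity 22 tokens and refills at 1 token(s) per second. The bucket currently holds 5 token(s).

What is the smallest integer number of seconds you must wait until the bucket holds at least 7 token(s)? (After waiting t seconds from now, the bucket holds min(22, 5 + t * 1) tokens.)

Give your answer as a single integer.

Need 5 + t * 1 >= 7, so t >= 2/1.
Smallest integer t = ceil(2/1) = 2.

Answer: 2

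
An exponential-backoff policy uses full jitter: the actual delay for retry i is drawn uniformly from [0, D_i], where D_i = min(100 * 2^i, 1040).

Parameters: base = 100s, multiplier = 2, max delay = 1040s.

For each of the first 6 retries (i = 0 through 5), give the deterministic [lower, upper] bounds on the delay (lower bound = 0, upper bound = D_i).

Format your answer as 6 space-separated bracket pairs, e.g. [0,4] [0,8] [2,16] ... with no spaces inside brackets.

Computing bounds per retry:
  i=0: D_i=min(100*2^0,1040)=100, bounds=[0,100]
  i=1: D_i=min(100*2^1,1040)=200, bounds=[0,200]
  i=2: D_i=min(100*2^2,1040)=400, bounds=[0,400]
  i=3: D_i=min(100*2^3,1040)=800, bounds=[0,800]
  i=4: D_i=min(100*2^4,1040)=1040, bounds=[0,1040]
  i=5: D_i=min(100*2^5,1040)=1040, bounds=[0,1040]

Answer: [0,100] [0,200] [0,400] [0,800] [0,1040] [0,1040]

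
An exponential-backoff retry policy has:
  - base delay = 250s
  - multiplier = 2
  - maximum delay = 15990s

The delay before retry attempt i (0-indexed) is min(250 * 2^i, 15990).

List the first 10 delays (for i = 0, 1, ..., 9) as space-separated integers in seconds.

Computing each delay:
  i=0: min(250*2^0, 15990) = 250
  i=1: min(250*2^1, 15990) = 500
  i=2: min(250*2^2, 15990) = 1000
  i=3: min(250*2^3, 15990) = 2000
  i=4: min(250*2^4, 15990) = 4000
  i=5: min(250*2^5, 15990) = 8000
  i=6: min(250*2^6, 15990) = 15990
  i=7: min(250*2^7, 15990) = 15990
  i=8: min(250*2^8, 15990) = 15990
  i=9: min(250*2^9, 15990) = 15990

Answer: 250 500 1000 2000 4000 8000 15990 15990 15990 15990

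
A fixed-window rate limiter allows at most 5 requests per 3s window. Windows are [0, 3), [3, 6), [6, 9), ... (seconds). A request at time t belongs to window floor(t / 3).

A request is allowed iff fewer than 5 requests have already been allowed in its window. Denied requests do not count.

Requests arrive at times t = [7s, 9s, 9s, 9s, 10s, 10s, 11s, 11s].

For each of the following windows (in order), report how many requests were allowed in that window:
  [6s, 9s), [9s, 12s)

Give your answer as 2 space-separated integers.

Processing requests:
  req#1 t=7s (window 2): ALLOW
  req#2 t=9s (window 3): ALLOW
  req#3 t=9s (window 3): ALLOW
  req#4 t=9s (window 3): ALLOW
  req#5 t=10s (window 3): ALLOW
  req#6 t=10s (window 3): ALLOW
  req#7 t=11s (window 3): DENY
  req#8 t=11s (window 3): DENY

Allowed counts by window: 1 5

Answer: 1 5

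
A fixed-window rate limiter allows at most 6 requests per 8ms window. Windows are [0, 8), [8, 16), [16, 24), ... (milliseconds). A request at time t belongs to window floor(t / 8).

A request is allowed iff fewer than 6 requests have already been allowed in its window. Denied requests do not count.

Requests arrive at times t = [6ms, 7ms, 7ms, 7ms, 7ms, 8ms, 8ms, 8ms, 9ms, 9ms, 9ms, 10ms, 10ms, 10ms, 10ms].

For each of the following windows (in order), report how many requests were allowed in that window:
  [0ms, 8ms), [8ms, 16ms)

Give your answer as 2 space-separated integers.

Processing requests:
  req#1 t=6ms (window 0): ALLOW
  req#2 t=7ms (window 0): ALLOW
  req#3 t=7ms (window 0): ALLOW
  req#4 t=7ms (window 0): ALLOW
  req#5 t=7ms (window 0): ALLOW
  req#6 t=8ms (window 1): ALLOW
  req#7 t=8ms (window 1): ALLOW
  req#8 t=8ms (window 1): ALLOW
  req#9 t=9ms (window 1): ALLOW
  req#10 t=9ms (window 1): ALLOW
  req#11 t=9ms (window 1): ALLOW
  req#12 t=10ms (window 1): DENY
  req#13 t=10ms (window 1): DENY
  req#14 t=10ms (window 1): DENY
  req#15 t=10ms (window 1): DENY

Allowed counts by window: 5 6

Answer: 5 6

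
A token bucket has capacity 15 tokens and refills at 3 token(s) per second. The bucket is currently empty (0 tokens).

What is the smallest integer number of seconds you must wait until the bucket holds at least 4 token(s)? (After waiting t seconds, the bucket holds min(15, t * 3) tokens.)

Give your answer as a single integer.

Answer: 2

Derivation:
Need t * 3 >= 4, so t >= 4/3.
Smallest integer t = ceil(4/3) = 2.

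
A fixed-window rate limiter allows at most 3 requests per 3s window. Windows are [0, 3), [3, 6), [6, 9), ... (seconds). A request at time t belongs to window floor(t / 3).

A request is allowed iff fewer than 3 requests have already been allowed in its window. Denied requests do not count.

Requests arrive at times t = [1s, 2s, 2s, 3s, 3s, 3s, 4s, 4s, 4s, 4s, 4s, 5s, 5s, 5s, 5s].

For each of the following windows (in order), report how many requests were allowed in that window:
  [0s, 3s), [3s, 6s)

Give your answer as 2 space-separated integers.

Answer: 3 3

Derivation:
Processing requests:
  req#1 t=1s (window 0): ALLOW
  req#2 t=2s (window 0): ALLOW
  req#3 t=2s (window 0): ALLOW
  req#4 t=3s (window 1): ALLOW
  req#5 t=3s (window 1): ALLOW
  req#6 t=3s (window 1): ALLOW
  req#7 t=4s (window 1): DENY
  req#8 t=4s (window 1): DENY
  req#9 t=4s (window 1): DENY
  req#10 t=4s (window 1): DENY
  req#11 t=4s (window 1): DENY
  req#12 t=5s (window 1): DENY
  req#13 t=5s (window 1): DENY
  req#14 t=5s (window 1): DENY
  req#15 t=5s (window 1): DENY

Allowed counts by window: 3 3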